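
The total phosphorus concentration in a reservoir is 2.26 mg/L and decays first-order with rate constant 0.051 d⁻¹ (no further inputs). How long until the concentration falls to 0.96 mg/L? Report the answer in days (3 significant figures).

t = ln(C₀/C)/k = ln(2.26/0.96)/0.051 = 0.8562/0.051 = 16.79 d.

16.8 d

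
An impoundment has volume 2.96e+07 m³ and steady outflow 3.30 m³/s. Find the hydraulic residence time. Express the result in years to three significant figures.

Q = 3.30 m³/s × 3.156e+07 s/yr = 1.041e+08 m³/yr.
Hydraulic residence time τ = V/Q = 2.96e+07/1.041e+08 = 0.2842 yr.

0.284 yr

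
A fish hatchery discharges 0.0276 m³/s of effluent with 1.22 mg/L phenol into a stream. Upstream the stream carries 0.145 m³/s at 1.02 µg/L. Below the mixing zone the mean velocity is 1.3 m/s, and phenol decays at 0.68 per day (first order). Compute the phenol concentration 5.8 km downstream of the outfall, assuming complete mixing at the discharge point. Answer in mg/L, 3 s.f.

1.02 µg/L = 0.00102 mg/L.
After complete mixing, C₀ = (0.0276·1.22 + 0.145·0.00102) / 0.1726 = 0.1959 mg/L.
Travel time t = 5800 m / 1.3 m/s = 4462 s = 0.05164 d.
C = 0.1959·exp(−0.68·0.05164) = 0.1959·0.9655 = 0.1892 mg/L.

0.189 mg/L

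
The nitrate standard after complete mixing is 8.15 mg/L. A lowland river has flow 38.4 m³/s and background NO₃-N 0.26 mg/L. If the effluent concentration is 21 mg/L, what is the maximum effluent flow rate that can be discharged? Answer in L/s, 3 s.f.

23600 L/s

Mass balance at complete mixing: C_std·(Q_w + Q_r) = Q_w·C_e + Q_r·C_b.
Rearranging, Q_w = Q_r·(C_std − C_b)/(C_e − C_std) = 38.4·(8.15 − 0.26) / (21 − 8.15) = 23.58 m³/s.
= 2.358e+04 L/s.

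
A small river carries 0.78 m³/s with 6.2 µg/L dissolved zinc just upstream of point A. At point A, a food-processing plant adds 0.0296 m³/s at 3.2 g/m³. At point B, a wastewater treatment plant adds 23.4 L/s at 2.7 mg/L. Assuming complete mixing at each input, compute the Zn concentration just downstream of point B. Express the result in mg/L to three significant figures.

0.195 mg/L

6.2 µg/L = 0.0062 mg/L.
After input A: C = (0.78·0.0062 + 0.0296·3.2) / 0.8096 = 0.123 mg/L.
23.4 L/s = 0.0234 m³/s.
After input B: C = (0.8096·0.123 + 0.0234·2.7) / 0.833 = 0.1954 mg/L.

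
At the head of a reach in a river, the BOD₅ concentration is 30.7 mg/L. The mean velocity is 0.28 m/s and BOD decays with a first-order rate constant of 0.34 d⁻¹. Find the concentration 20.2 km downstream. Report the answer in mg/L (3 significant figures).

23.1 mg/L

Travel time t = 20.2 km / 0.28 m/s = 2.02e+04/0.28 = 7.214e+04 s = 0.835 d.
First-order decay: C = 30.7·exp(−0.34·0.835) = 30.7·0.7528 = 23.11 mg/L.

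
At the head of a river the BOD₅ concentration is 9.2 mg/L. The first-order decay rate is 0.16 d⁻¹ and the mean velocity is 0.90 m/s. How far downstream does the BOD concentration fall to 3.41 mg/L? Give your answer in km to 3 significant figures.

From C = C₀·e^(−kt), t = ln(C₀/C)/k = ln(9.2/3.41)/0.16 = 0.9925/0.16 = 6.203 d.
Distance = v·t = 0.90 m/s × 5.359e+05 s = 4.824e+05 m = 482.4 km.

482 km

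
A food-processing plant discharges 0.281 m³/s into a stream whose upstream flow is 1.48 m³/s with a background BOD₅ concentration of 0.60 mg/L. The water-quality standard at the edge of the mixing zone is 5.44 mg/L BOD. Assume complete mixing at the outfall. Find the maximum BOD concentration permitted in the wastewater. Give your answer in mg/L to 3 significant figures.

Mass balance: 5.44·1.761 = 0.281·Cₑ + 1.48·0.6.
Cₑ = (9.58 − 0.888) / 0.281 = 30.93 mg/L.

30.9 mg/L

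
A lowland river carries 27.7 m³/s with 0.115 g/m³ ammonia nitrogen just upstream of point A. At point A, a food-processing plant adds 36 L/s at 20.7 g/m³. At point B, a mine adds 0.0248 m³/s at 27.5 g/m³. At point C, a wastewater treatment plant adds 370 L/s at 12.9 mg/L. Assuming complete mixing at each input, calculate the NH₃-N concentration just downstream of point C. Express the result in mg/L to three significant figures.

0.334 mg/L

36 L/s = 0.036 m³/s.
After input A: C = (27.7·0.115 + 0.036·20.7) / 27.74 = 0.1417 mg/L.
After input B: C = (27.74·0.1417 + 0.0248·27.5) / 27.76 = 0.1662 mg/L.
370 L/s = 0.37 m³/s.
After input C: C = (27.76·0.1662 + 0.37·12.9) / 28.13 = 0.3336 mg/L.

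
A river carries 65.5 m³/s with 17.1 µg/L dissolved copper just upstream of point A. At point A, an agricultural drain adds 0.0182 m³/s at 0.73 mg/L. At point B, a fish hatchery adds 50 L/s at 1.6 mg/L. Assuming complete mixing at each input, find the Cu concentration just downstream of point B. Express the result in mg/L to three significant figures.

0.0185 mg/L

17.1 µg/L = 0.0171 mg/L.
After input A: C = (65.5·0.0171 + 0.0182·0.73) / 65.52 = 0.0173 mg/L.
50 L/s = 0.05 m³/s.
After input B: C = (65.52·0.0173 + 0.05·1.6) / 65.57 = 0.0185 mg/L.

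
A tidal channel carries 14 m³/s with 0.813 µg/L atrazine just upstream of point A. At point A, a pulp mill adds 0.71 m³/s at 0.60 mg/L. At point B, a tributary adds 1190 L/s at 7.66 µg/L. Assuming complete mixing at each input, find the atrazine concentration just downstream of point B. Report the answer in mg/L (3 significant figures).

0.0281 mg/L

0.813 µg/L = 0.000813 mg/L.
After input A: C = (14·0.000813 + 0.71·0.6) / 14.71 = 0.02973 mg/L.
1190 L/s = 1.19 m³/s.
7.66 µg/L = 0.00766 mg/L.
After input B: C = (14.71·0.02973 + 1.19·0.00766) / 15.9 = 0.02808 mg/L.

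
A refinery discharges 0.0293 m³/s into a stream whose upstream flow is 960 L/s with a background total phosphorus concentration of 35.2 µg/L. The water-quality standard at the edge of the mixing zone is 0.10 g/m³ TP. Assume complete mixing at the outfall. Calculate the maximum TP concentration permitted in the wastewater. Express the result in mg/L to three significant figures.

2.22 mg/L

960 L/s = 0.96 m³/s.
35.2 µg/L = 0.0352 mg/L.
Mass balance: 0.1·0.9893 = 0.0293·Cₑ + 0.96·0.0352.
Cₑ = (0.09893 − 0.03379) / 0.0293 = 2.223 mg/L.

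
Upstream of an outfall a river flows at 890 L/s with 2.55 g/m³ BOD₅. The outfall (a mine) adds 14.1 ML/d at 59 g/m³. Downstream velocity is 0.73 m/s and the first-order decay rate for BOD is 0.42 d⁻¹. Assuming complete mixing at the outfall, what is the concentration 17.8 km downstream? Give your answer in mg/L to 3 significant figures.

10.0 mg/L

14.1 ML/d = 0.1632 m³/s.
890 L/s = 0.89 m³/s.
After complete mixing, C₀ = (0.1632·59 + 0.89·2.55) / 1.053 = 11.3 mg/L.
Travel time t = 1.78e+04 m / 0.73 m/s = 2.438e+04 s = 0.2822 d.
C = 11.3·exp(−0.42·0.2822) = 11.3·0.8882 = 10.03 mg/L.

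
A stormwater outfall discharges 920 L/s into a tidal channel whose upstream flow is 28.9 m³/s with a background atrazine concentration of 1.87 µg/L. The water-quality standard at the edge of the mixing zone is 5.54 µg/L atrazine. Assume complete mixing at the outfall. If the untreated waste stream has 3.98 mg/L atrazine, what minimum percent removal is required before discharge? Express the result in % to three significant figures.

920 L/s = 0.92 m³/s.
1.87 µg/L = 0.00187 mg/L.
5.54 µg/L = 0.00554 mg/L.
Mass balance: 0.00554·29.82 = 0.92·Cₑ + 28.9·0.00187.
Cₑ = (0.1652 − 0.05404) / 0.92 = 0.1208 mg/L.
Required removal = 1 − 0.1208/3.98 = 96.96 %.

97.0 %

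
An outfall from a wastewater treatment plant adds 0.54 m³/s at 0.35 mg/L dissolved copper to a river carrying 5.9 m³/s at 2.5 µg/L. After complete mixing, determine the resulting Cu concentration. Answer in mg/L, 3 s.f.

2.5 µg/L = 0.0025 mg/L.
By mass balance at complete mixing, C = (0.54·0.35 + 5.9·0.0025) / (0.54 + 5.9) = 0.2038/6.44 = 0.03164 mg/L.

0.0316 mg/L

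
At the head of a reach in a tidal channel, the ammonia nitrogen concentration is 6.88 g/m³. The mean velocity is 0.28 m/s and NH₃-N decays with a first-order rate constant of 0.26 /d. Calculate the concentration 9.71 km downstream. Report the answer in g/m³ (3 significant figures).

6.20 g/m³

Travel time t = 9.71 km / 0.28 m/s = 9710/0.28 = 3.468e+04 s = 0.4014 d.
First-order decay: C = 6.88·exp(−0.26·0.4014) = 6.88·0.9009 = 6.198 g/m³.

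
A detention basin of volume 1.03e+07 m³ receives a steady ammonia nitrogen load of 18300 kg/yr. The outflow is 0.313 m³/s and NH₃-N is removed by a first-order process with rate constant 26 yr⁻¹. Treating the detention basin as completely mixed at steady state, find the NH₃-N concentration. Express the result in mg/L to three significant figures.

0.0659 mg/L

Outflow Q = 0.313 m³/s × 3.156e+07 s/yr = 9.878e+06 m³/yr.
Steady-state CSTR mass balance: W = Q·C + k·V·C, so C = W/(Q + kV).
Q + kV = 9.878e+06 + 26·1.03e+07 = 2.777e+08 m³/yr.
C = 18300/2.777e+08 = 6.59e-05 kg/m³ = 0.0659 mg/L.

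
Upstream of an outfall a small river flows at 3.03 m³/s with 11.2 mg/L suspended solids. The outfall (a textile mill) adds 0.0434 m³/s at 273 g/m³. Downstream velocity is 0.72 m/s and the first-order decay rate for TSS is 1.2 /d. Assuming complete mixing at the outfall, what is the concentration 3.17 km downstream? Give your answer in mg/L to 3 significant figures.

After complete mixing, C₀ = (0.0434·273 + 3.03·11.2) / 3.073 = 14.9 mg/L.
Travel time t = 3170 m / 0.72 m/s = 4403 s = 0.05096 d.
C = 14.9·exp(−1.2·0.05096) = 14.9·0.9407 = 14.01 mg/L.

14.0 mg/L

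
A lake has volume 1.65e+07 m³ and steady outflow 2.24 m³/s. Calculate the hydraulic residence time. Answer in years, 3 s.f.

Q = 2.24 m³/s × 3.156e+07 s/yr = 7.069e+07 m³/yr.
Hydraulic residence time τ = V/Q = 1.65e+07/7.069e+07 = 0.2334 yr.

0.233 yr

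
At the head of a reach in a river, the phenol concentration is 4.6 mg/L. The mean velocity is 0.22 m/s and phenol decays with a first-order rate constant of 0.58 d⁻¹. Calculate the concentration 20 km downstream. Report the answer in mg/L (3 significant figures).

Travel time t = 20 km / 0.22 m/s = 2e+04/0.22 = 9.091e+04 s = 1.052 d.
First-order decay: C = 4.6·exp(−0.58·1.052) = 4.6·0.5432 = 2.499 mg/L.

2.50 mg/L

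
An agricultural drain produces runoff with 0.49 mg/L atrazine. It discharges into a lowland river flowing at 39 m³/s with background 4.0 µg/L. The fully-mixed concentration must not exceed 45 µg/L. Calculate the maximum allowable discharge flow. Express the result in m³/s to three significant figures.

4.0 µg/L = 0.004 mg/L.
45 µg/L = 0.045 mg/L.
Mass balance at complete mixing: C_std·(Q_w + Q_r) = Q_w·C_e + Q_r·C_b.
Rearranging, Q_w = Q_r·(C_std − C_b)/(C_e − C_std) = 39·(0.045 − 0.004) / (0.49 − 0.045) = 3.593 m³/s.

3.59 m³/s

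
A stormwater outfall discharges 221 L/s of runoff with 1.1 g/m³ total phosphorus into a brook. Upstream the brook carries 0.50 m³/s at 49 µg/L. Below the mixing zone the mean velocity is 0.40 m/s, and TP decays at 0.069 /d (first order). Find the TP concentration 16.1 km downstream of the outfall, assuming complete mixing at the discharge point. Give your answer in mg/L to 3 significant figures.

221 L/s = 0.221 m³/s.
49 µg/L = 0.049 mg/L.
After complete mixing, C₀ = (0.221·1.1 + 0.5·0.049) / 0.721 = 0.3712 mg/L.
Travel time t = 1.61e+04 m / 0.40 m/s = 4.025e+04 s = 0.4659 d.
C = 0.3712·exp(−0.069·0.4659) = 0.3712·0.9684 = 0.3594 mg/L.

0.359 mg/L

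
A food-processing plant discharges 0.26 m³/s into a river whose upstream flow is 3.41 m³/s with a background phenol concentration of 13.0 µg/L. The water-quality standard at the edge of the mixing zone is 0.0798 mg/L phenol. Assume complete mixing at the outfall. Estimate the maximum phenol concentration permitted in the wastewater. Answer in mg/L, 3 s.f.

0.956 mg/L

13.0 µg/L = 0.013 mg/L.
Mass balance: 0.0798·3.67 = 0.26·Cₑ + 3.41·0.013.
Cₑ = (0.2929 − 0.04433) / 0.26 = 0.9559 mg/L.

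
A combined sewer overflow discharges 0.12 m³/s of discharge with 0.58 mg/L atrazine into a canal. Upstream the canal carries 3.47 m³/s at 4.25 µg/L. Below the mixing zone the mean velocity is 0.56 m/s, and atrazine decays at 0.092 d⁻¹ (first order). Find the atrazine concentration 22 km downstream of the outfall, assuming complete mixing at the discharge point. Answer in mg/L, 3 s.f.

4.25 µg/L = 0.00425 mg/L.
After complete mixing, C₀ = (0.12·0.58 + 3.47·0.00425) / 3.59 = 0.0235 mg/L.
Travel time t = 2.2e+04 m / 0.56 m/s = 3.929e+04 s = 0.4547 d.
C = 0.0235·exp(−0.092·0.4547) = 0.0235·0.959 = 0.02253 mg/L.

0.0225 mg/L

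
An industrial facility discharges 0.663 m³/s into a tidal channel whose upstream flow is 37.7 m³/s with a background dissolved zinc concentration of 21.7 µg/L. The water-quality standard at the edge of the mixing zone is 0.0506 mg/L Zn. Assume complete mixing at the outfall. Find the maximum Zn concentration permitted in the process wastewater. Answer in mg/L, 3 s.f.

21.7 µg/L = 0.0217 mg/L.
Mass balance: 0.0506·38.36 = 0.663·Cₑ + 37.7·0.0217.
Cₑ = (1.941 − 0.8181) / 0.663 = 1.694 mg/L.

1.69 mg/L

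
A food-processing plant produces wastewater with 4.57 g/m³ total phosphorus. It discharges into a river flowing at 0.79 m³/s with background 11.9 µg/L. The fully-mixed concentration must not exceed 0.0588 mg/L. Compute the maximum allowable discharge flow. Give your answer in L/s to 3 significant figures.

8.21 L/s

11.9 µg/L = 0.0119 mg/L.
Mass balance at complete mixing: C_std·(Q_w + Q_r) = Q_w·C_e + Q_r·C_b.
Rearranging, Q_w = Q_r·(C_std − C_b)/(C_e − C_std) = 0.79·(0.0588 − 0.0119) / (4.57 − 0.0588) = 0.008213 m³/s.
= 8.213 L/s.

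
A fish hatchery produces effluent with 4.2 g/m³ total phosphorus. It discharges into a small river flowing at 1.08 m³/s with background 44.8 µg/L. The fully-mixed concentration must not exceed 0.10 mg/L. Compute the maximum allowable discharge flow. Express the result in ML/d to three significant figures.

44.8 µg/L = 0.0448 mg/L.
Mass balance at complete mixing: C_std·(Q_w + Q_r) = Q_w·C_e + Q_r·C_b.
Rearranging, Q_w = Q_r·(C_std − C_b)/(C_e − C_std) = 1.08·(0.1 − 0.0448) / (4.2 − 0.1) = 0.01454 m³/s.
= 1.256 ML/d.

1.26 ML/d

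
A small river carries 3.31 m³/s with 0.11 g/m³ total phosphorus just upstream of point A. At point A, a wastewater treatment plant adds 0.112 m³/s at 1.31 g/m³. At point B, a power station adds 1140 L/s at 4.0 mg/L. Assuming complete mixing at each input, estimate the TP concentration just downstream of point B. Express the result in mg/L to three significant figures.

1.11 mg/L

After input A: C = (3.31·0.11 + 0.112·1.31) / 3.422 = 0.1493 mg/L.
1140 L/s = 1.14 m³/s.
After input B: C = (3.422·0.1493 + 1.14·4) / 4.562 = 1.112 mg/L.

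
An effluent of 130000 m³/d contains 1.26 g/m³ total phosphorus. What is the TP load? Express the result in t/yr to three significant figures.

59.8 t/yr

130000 m³/d = 1.505 m³/s.
Mass flux = Q·C = 1.505 m³/s × 1.26 g/m³ = 1.896 g/s.
= 1.896 g/s × 31.56 = 59.83 t/yr.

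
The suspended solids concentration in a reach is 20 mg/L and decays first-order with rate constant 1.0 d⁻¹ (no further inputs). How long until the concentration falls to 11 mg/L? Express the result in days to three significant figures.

0.598 d

t = ln(C₀/C)/k = ln(20/11)/1.0 = 0.5978/1.0 = 0.5978 d.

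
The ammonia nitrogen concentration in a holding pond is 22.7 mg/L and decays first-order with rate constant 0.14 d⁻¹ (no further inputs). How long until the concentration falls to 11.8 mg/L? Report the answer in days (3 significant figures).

4.67 d

t = ln(C₀/C)/k = ln(22.7/11.8)/0.14 = 0.6543/0.14 = 4.673 d.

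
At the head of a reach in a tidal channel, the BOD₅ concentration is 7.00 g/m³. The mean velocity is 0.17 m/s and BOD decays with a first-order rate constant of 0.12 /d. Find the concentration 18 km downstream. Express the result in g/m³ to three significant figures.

6.04 g/m³

Travel time t = 18 km / 0.17 m/s = 1.8e+04/0.17 = 1.059e+05 s = 1.225 d.
First-order decay: C = 7.00·exp(−0.12·1.225) = 7.00·0.8632 = 6.043 g/m³.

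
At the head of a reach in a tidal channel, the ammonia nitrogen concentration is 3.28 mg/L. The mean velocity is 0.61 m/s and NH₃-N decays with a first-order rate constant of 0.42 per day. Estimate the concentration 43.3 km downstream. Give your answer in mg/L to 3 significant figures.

2.32 mg/L

Travel time t = 43.3 km / 0.61 m/s = 4.33e+04/0.61 = 7.098e+04 s = 0.8216 d.
First-order decay: C = 3.28·exp(−0.42·0.8216) = 3.28·0.7082 = 2.323 mg/L.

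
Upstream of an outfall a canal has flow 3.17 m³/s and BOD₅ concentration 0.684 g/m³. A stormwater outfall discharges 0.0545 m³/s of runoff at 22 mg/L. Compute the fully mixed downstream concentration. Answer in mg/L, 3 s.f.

1.04 mg/L

By mass balance at complete mixing, C = (0.0545·22 + 3.17·0.684) / (0.0545 + 3.17) = 3.367/3.224 = 1.044 mg/L.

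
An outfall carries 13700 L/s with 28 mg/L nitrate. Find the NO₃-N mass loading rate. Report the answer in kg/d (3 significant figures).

13700 L/s = 13.7 m³/s.
Mass flux = Q·C = 13.7 m³/s × 28 g/m³ = 383.6 g/s.
= 383.6 g/s × 86.4 = 3.314e+04 kg/d.

33100 kg/d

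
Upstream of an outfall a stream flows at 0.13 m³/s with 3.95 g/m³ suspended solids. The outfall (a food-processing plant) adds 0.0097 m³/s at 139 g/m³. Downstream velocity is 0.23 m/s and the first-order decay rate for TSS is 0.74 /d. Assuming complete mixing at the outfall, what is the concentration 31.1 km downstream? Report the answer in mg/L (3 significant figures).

4.19 mg/L

After complete mixing, C₀ = (0.0097·139 + 0.13·3.95) / 0.1397 = 13.33 mg/L.
Travel time t = 3.11e+04 m / 0.23 m/s = 1.352e+05 s = 1.565 d.
C = 13.33·exp(−0.74·1.565) = 13.33·0.3141 = 4.186 mg/L.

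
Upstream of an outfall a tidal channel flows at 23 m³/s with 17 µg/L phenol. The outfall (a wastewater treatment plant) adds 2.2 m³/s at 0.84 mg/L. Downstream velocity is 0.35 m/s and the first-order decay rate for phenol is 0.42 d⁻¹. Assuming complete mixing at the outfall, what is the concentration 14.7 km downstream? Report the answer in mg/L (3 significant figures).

0.0724 mg/L

17 µg/L = 0.017 mg/L.
After complete mixing, C₀ = (2.2·0.84 + 23·0.017) / 25.2 = 0.08885 mg/L.
Travel time t = 1.47e+04 m / 0.35 m/s = 4.2e+04 s = 0.4861 d.
C = 0.08885·exp(−0.42·0.4861) = 0.08885·0.8153 = 0.07244 mg/L.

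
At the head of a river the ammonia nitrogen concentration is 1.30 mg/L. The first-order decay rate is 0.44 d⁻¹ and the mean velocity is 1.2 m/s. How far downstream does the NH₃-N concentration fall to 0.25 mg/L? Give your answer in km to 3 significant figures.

From C = C₀·e^(−kt), t = ln(C₀/C)/k = ln(1.30/0.25)/0.44 = 1.649/0.44 = 3.747 d.
Distance = v·t = 1.2 m/s × 3.237e+05 s = 3.885e+05 m = 388.5 km.

388 km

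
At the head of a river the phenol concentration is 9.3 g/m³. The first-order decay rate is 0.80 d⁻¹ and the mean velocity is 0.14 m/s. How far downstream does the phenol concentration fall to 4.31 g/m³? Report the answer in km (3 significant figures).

From C = C₀·e^(−kt), t = ln(C₀/C)/k = ln(9.3/4.31)/0.80 = 0.7691/0.80 = 0.9613 d.
Distance = v·t = 0.14 m/s × 8.306e+04 s = 1.163e+04 m = 11.63 km.

11.6 km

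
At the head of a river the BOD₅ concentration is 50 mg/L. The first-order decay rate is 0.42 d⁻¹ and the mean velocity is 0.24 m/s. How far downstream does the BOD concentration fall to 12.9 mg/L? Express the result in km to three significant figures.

From C = C₀·e^(−kt), t = ln(C₀/C)/k = ln(50/12.9)/0.42 = 1.355/0.42 = 3.226 d.
Distance = v·t = 0.24 m/s × 2.787e+05 s = 6.689e+04 m = 66.89 km.

66.9 km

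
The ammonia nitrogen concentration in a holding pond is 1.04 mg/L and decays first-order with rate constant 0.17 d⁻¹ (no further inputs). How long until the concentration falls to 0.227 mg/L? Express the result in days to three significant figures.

t = ln(C₀/C)/k = ln(1.04/0.227)/0.17 = 1.522/0.17 = 8.953 d.

8.95 d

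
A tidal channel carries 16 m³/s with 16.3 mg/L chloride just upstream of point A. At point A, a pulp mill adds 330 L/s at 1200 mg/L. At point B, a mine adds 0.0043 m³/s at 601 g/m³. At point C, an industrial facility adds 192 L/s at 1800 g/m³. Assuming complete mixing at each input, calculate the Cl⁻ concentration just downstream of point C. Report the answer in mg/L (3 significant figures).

60.8 mg/L

330 L/s = 0.33 m³/s.
After input A: C = (16·16.3 + 0.33·1200) / 16.33 = 40.22 mg/L.
After input B: C = (16.33·40.22 + 0.0043·601) / 16.33 = 40.37 mg/L.
192 L/s = 0.192 m³/s.
After input C: C = (16.33·40.37 + 0.192·1800) / 16.53 = 60.81 mg/L.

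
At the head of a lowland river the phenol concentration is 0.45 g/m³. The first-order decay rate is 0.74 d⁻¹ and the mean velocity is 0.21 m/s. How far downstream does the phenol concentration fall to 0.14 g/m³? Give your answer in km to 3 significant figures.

28.6 km

From C = C₀·e^(−kt), t = ln(C₀/C)/k = ln(0.45/0.14)/0.74 = 1.168/0.74 = 1.578 d.
Distance = v·t = 0.21 m/s × 1.363e+05 s = 2.863e+04 m = 28.63 km.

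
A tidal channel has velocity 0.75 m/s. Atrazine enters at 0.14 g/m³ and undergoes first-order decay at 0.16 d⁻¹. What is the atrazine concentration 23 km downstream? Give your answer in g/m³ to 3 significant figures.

Travel time t = 23 km / 0.75 m/s = 2.3e+04/0.75 = 3.067e+04 s = 0.3549 d.
First-order decay: C = 0.14·exp(−0.16·0.3549) = 0.14·0.9448 = 0.1323 g/m³.

0.132 g/m³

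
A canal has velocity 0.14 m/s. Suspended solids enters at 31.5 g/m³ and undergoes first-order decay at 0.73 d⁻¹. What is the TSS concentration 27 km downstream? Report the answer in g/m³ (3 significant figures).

6.18 g/m³

Travel time t = 27 km / 0.14 m/s = 2.7e+04/0.14 = 1.929e+05 s = 2.232 d.
First-order decay: C = 31.5·exp(−0.73·2.232) = 31.5·0.196 = 6.175 g/m³.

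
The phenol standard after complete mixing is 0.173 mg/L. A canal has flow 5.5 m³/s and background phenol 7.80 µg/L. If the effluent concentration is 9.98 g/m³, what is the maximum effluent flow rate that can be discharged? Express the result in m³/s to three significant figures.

7.80 µg/L = 0.0078 mg/L.
Mass balance at complete mixing: C_std·(Q_w + Q_r) = Q_w·C_e + Q_r·C_b.
Rearranging, Q_w = Q_r·(C_std − C_b)/(C_e − C_std) = 5.5·(0.173 − 0.0078) / (9.98 − 0.173) = 0.09265 m³/s.

0.0926 m³/s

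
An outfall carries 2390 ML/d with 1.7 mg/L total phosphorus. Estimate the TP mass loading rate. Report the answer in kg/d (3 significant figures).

4060 kg/d

2390 ML/d = 27.66 m³/s.
Mass flux = Q·C = 27.66 m³/s × 1.7 g/m³ = 47.03 g/s.
= 47.03 g/s × 86.4 = 4063 kg/d.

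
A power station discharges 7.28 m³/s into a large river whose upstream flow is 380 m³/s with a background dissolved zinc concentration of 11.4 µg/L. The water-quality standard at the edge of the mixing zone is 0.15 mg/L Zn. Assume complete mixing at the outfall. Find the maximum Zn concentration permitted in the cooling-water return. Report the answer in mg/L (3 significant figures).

11.4 µg/L = 0.0114 mg/L.
Mass balance: 0.15·387.3 = 7.28·Cₑ + 380·0.0114.
Cₑ = (58.09 − 4.332) / 7.28 = 7.385 mg/L.

7.38 mg/L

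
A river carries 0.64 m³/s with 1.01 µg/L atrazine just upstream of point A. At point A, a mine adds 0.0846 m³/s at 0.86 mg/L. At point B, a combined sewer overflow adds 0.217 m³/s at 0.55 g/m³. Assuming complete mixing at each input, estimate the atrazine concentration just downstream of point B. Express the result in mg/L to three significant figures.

1.01 µg/L = 0.00101 mg/L.
After input A: C = (0.64·0.00101 + 0.0846·0.86) / 0.7246 = 0.1013 mg/L.
After input B: C = (0.7246·0.1013 + 0.217·0.55) / 0.9416 = 0.2047 mg/L.

0.205 mg/L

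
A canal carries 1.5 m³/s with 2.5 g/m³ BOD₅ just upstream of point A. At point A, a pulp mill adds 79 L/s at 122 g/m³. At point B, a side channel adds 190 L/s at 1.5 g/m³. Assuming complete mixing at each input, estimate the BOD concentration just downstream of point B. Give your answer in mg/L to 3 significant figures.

7.73 mg/L

79 L/s = 0.079 m³/s.
After input A: C = (1.5·2.5 + 0.079·122) / 1.579 = 8.479 mg/L.
190 L/s = 0.19 m³/s.
After input B: C = (1.579·8.479 + 0.19·1.5) / 1.769 = 7.729 mg/L.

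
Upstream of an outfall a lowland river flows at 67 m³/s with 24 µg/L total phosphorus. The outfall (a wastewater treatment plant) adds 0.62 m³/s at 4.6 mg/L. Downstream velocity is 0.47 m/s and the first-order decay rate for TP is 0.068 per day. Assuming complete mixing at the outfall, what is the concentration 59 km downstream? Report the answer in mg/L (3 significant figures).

0.0598 mg/L

24 µg/L = 0.024 mg/L.
After complete mixing, C₀ = (0.62·4.6 + 67·0.024) / 67.62 = 0.06596 mg/L.
Travel time t = 5.9e+04 m / 0.47 m/s = 1.255e+05 s = 1.453 d.
C = 0.06596·exp(−0.068·1.453) = 0.06596·0.9059 = 0.05975 mg/L.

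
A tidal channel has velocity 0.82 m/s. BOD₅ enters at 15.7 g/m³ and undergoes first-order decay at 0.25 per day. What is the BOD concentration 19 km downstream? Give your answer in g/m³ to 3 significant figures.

14.7 g/m³

Travel time t = 19 km / 0.82 m/s = 1.9e+04/0.82 = 2.317e+04 s = 0.2682 d.
First-order decay: C = 15.7·exp(−0.25·0.2682) = 15.7·0.9352 = 14.68 g/m³.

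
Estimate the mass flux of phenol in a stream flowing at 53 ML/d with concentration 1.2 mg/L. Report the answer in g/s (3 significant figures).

0.736 g/s

53 ML/d = 0.6134 m³/s.
Mass flux = Q·C = 0.6134 m³/s × 1.2 g/m³ = 0.7361 g/s.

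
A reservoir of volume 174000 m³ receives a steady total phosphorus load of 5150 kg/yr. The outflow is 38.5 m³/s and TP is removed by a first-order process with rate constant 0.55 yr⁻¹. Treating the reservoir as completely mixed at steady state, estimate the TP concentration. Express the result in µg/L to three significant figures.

Outflow Q = 38.5 m³/s × 3.156e+07 s/yr = 1.215e+09 m³/yr.
Steady-state CSTR mass balance: W = Q·C + k·V·C, so C = W/(Q + kV).
Q + kV = 1.215e+09 + 0.55·174000 = 1.215e+09 m³/yr.
C = 5150/1.215e+09 = 4.238e-06 kg/m³ = 0.004238 mg/L = 4.238 µg/L.

4.24 µg/L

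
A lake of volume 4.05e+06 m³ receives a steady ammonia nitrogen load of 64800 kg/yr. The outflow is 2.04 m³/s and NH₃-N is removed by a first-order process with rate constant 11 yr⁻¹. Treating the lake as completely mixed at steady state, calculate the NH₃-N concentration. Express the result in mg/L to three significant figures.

Outflow Q = 2.04 m³/s × 3.156e+07 s/yr = 6.438e+07 m³/yr.
Steady-state CSTR mass balance: W = Q·C + k·V·C, so C = W/(Q + kV).
Q + kV = 6.438e+07 + 11·4.05e+06 = 1.089e+08 m³/yr.
C = 64800/1.089e+08 = 0.0005949 kg/m³ = 0.5949 mg/L.

0.595 mg/L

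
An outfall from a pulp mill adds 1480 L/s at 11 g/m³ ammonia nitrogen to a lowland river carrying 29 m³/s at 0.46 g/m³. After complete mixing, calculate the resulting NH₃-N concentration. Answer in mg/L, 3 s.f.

1480 L/s = 1.48 m³/s.
Conservation of mass across the mixing zone: C = (1.48·11 + 29·0.46) / (1.48 + 29) = 29.62/30.48 = 0.9718 mg/L.

0.972 mg/L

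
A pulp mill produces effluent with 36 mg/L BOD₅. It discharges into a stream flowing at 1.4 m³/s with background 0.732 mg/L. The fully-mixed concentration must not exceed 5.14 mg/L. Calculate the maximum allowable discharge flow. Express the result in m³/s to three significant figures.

Mass balance at complete mixing: C_std·(Q_w + Q_r) = Q_w·C_e + Q_r·C_b.
Rearranging, Q_w = Q_r·(C_std − C_b)/(C_e − C_std) = 1.4·(5.14 − 0.732) / (36 − 5.14) = 0.2 m³/s.

0.200 m³/s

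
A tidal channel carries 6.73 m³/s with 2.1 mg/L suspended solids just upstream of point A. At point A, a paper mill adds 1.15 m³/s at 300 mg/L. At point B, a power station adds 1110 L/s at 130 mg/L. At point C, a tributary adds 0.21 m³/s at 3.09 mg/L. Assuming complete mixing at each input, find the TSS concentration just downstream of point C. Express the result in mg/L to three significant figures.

54.8 mg/L

After input A: C = (6.73·2.1 + 1.15·300) / 7.88 = 45.58 mg/L.
1110 L/s = 1.11 m³/s.
After input B: C = (7.88·45.58 + 1.11·130) / 8.99 = 56 mg/L.
After input C: C = (8.99·56 + 0.21·3.09) / 9.2 = 54.79 mg/L.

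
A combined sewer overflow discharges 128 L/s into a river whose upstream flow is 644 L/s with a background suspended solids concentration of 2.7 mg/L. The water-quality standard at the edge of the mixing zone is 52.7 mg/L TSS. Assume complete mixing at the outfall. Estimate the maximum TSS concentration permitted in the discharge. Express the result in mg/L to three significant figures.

128 L/s = 0.128 m³/s.
644 L/s = 0.644 m³/s.
Mass balance: 52.7·0.772 = 0.128·Cₑ + 0.644·2.7.
Cₑ = (40.68 − 1.739) / 0.128 = 304.3 mg/L.

304 mg/L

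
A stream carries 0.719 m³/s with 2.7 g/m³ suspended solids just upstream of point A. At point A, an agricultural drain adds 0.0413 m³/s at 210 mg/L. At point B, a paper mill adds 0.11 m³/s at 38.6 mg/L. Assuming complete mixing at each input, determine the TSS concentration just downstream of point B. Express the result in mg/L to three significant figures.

17.1 mg/L

After input A: C = (0.719·2.7 + 0.0413·210) / 0.7603 = 13.96 mg/L.
After input B: C = (0.7603·13.96 + 0.11·38.6) / 0.8703 = 17.07 mg/L.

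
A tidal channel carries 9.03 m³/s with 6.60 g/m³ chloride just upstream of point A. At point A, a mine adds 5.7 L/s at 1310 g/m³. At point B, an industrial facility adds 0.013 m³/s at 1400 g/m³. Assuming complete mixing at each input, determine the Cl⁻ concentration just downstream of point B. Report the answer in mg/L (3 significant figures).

9.42 mg/L

5.7 L/s = 0.0057 m³/s.
After input A: C = (9.03·6.6 + 0.0057·1310) / 9.036 = 7.422 mg/L.
After input B: C = (9.036·7.422 + 0.013·1400) / 9.049 = 9.423 mg/L.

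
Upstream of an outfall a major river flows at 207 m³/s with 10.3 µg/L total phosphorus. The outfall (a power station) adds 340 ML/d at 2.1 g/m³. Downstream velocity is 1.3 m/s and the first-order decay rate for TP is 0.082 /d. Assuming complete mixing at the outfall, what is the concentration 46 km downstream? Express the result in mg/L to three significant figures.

340 ML/d = 3.935 m³/s.
10.3 µg/L = 0.0103 mg/L.
After complete mixing, C₀ = (3.935·2.1 + 207·0.0103) / 210.9 = 0.04929 mg/L.
Travel time t = 4.6e+04 m / 1.3 m/s = 3.538e+04 s = 0.4095 d.
C = 0.04929·exp(−0.082·0.4095) = 0.04929·0.967 = 0.04766 mg/L.

0.0477 mg/L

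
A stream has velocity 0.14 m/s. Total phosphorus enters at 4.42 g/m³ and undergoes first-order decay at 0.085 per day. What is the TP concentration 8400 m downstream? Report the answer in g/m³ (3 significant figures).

Travel time t = 8400 m / 0.14 m/s = 8400/0.14 = 6e+04 s = 0.6944 d.
First-order decay: C = 4.42·exp(−0.085·0.6944) = 4.42·0.9427 = 4.167 g/m³.

4.17 g/m³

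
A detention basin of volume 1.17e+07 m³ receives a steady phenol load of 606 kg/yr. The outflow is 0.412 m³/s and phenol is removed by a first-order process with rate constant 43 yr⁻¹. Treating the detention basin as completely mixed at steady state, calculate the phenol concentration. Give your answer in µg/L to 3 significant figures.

Outflow Q = 0.412 m³/s × 3.156e+07 s/yr = 1.3e+07 m³/yr.
Steady-state CSTR mass balance: W = Q·C + k·V·C, so C = W/(Q + kV).
Q + kV = 1.3e+07 + 43·1.17e+07 = 5.161e+08 m³/yr.
C = 606/5.161e+08 = 1.174e-06 kg/m³ = 0.001174 mg/L = 1.174 µg/L.

1.17 µg/L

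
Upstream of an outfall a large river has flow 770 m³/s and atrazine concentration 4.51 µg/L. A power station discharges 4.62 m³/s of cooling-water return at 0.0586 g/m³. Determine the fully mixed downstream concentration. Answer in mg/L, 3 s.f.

0.00483 mg/L

4.51 µg/L = 0.00451 mg/L.
Conservation of mass across the mixing zone: C = (4.62·0.0586 + 770·0.00451) / (4.62 + 770) = 3.743/774.6 = 0.004833 mg/L.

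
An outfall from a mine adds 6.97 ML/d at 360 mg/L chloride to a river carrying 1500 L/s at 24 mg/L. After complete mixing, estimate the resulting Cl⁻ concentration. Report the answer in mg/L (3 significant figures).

6.97 ML/d = 0.08067 m³/s.
1500 L/s = 1.5 m³/s.
By mass balance at complete mixing, C = (0.08067·360 + 1.5·24) / (0.08067 + 1.5) = 65.04/1.581 = 41.15 mg/L.

41.1 mg/L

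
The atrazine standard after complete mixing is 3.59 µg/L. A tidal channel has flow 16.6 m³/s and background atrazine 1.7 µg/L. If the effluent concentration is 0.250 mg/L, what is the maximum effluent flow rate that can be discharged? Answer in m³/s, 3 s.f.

1.7 µg/L = 0.0017 mg/L.
3.59 µg/L = 0.00359 mg/L.
Mass balance at complete mixing: C_std·(Q_w + Q_r) = Q_w·C_e + Q_r·C_b.
Rearranging, Q_w = Q_r·(C_std − C_b)/(C_e − C_std) = 16.6·(0.00359 − 0.0017) / (0.25 − 0.00359) = 0.1273 m³/s.

0.127 m³/s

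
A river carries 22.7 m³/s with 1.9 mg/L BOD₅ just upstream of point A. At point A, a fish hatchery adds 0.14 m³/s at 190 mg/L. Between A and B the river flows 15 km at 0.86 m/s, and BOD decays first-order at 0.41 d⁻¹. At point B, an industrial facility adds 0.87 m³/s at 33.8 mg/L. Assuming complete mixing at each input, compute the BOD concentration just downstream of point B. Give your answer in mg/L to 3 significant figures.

After input A: C = (22.7·1.9 + 0.14·190) / 22.84 = 3.053 mg/L.
Over the 15 km reach to input B (t = 1.744e+04 s = 0.2019 d), decay gives C = 3.053·exp(−0.41·0.2019) = 2.81 mg/L.
After input B: C = (22.84·2.81 + 0.87·33.8) / 23.71 = 3.948 mg/L.

3.95 mg/L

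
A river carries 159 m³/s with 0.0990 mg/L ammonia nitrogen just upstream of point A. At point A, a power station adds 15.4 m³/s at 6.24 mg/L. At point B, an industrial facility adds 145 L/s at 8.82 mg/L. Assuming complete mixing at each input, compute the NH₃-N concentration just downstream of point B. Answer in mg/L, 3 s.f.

0.648 mg/L

After input A: C = (159·0.099 + 15.4·6.24) / 174.4 = 0.6413 mg/L.
145 L/s = 0.145 m³/s.
After input B: C = (174.4·0.6413 + 0.145·8.82) / 174.5 = 0.6481 mg/L.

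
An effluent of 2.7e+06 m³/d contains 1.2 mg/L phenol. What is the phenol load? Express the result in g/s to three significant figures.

37.5 g/s

2.7e+06 m³/d = 31.25 m³/s.
Mass flux = Q·C = 31.25 m³/s × 1.2 g/m³ = 37.5 g/s.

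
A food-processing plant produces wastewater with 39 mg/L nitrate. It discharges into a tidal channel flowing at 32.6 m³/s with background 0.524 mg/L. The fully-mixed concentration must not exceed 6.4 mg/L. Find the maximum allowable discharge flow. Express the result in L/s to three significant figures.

5880 L/s

Mass balance at complete mixing: C_std·(Q_w + Q_r) = Q_w·C_e + Q_r·C_b.
Rearranging, Q_w = Q_r·(C_std − C_b)/(C_e − C_std) = 32.6·(6.4 − 0.524) / (39 − 6.4) = 5.876 m³/s.
= 5876 L/s.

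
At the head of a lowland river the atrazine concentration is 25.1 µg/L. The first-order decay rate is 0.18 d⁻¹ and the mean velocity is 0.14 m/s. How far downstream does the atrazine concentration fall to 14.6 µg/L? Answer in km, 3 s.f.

From C = C₀·e^(−kt), t = ln(C₀/C)/k = ln(25.1/14.6)/0.18 = 0.5418/0.18 = 3.01 d.
Distance = v·t = 0.14 m/s × 2.601e+05 s = 3.641e+04 m = 36.41 km.

36.4 km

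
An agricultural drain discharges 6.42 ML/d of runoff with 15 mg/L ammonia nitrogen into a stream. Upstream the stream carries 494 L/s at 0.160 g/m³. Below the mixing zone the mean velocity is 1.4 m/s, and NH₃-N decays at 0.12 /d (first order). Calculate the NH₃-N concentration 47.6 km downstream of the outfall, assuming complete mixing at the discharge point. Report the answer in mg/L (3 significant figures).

2.00 mg/L

6.42 ML/d = 0.07431 m³/s.
494 L/s = 0.494 m³/s.
After complete mixing, C₀ = (0.07431·15 + 0.494·0.16) / 0.5683 = 2.1 mg/L.
Travel time t = 4.76e+04 m / 1.4 m/s = 3.4e+04 s = 0.3935 d.
C = 2.1·exp(−0.12·0.3935) = 2.1·0.9539 = 2.003 mg/L.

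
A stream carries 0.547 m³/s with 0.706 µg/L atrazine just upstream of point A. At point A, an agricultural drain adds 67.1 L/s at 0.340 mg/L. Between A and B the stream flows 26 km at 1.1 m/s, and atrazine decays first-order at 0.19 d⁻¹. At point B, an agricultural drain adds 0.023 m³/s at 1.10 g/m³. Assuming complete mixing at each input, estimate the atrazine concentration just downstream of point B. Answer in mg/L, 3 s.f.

0.0743 mg/L

0.706 µg/L = 0.000706 mg/L.
67.1 L/s = 0.0671 m³/s.
After input A: C = (0.547·0.000706 + 0.0671·0.34) / 0.6141 = 0.03778 mg/L.
Over the 26 km reach to input B (t = 2.364e+04 s = 0.2736 d), decay gives C = 0.03778·exp(−0.19·0.2736) = 0.03587 mg/L.
After input B: C = (0.6141·0.03587 + 0.023·1.1) / 0.6371 = 0.07428 mg/L.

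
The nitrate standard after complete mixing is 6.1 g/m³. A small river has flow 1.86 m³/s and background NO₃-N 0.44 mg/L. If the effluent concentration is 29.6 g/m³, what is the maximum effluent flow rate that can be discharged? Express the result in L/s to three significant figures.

Mass balance at complete mixing: C_std·(Q_w + Q_r) = Q_w·C_e + Q_r·C_b.
Rearranging, Q_w = Q_r·(C_std − C_b)/(C_e − C_std) = 1.86·(6.1 − 0.44) / (29.6 − 6.1) = 0.448 m³/s.
= 448 L/s.

448 L/s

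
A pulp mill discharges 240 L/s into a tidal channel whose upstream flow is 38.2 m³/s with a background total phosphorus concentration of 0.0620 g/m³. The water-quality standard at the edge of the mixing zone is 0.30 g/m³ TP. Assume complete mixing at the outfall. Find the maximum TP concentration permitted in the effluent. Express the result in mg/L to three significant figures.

240 L/s = 0.24 m³/s.
Mass balance: 0.3·38.44 = 0.24·Cₑ + 38.2·0.062.
Cₑ = (11.53 − 2.368) / 0.24 = 38.18 mg/L.

38.2 mg/L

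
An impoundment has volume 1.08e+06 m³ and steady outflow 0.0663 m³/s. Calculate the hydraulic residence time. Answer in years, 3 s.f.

Q = 0.0663 m³/s × 3.156e+07 s/yr = 2.092e+06 m³/yr.
Hydraulic residence time τ = V/Q = 1.08e+06/2.092e+06 = 0.5162 yr.

0.516 yr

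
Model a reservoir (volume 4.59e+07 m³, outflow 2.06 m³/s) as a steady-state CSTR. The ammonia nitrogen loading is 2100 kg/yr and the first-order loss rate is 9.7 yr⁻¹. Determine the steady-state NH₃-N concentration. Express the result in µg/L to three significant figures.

4.12 µg/L

Outflow Q = 2.06 m³/s × 3.156e+07 s/yr = 6.501e+07 m³/yr.
Steady-state CSTR mass balance: W = Q·C + k·V·C, so C = W/(Q + kV).
Q + kV = 6.501e+07 + 9.7·4.59e+07 = 5.102e+08 m³/yr.
C = 2100/5.102e+08 = 4.116e-06 kg/m³ = 0.004116 mg/L = 4.116 µg/L.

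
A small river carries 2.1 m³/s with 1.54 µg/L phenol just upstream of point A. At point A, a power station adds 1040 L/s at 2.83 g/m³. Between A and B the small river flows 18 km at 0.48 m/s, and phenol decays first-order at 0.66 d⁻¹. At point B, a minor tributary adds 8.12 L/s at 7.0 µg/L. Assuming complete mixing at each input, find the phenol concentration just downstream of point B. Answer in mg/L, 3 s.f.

0.703 mg/L

1.54 µg/L = 0.00154 mg/L.
1040 L/s = 1.04 m³/s.
After input A: C = (2.1·0.00154 + 1.04·2.83) / 3.14 = 0.9384 mg/L.
Over the 18 km reach to input B (t = 3.75e+04 s = 0.434 d), decay gives C = 0.9384·exp(−0.66·0.434) = 0.7046 mg/L.
8.12 L/s = 0.00812 m³/s.
7.0 µg/L = 0.007 mg/L.
After input B: C = (3.14·0.7046 + 0.00812·0.007) / 3.148 = 0.7028 mg/L.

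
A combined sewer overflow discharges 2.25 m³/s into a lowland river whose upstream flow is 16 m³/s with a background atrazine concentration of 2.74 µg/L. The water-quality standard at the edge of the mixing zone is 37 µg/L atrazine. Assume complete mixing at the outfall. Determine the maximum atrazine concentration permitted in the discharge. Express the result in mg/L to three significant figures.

2.74 µg/L = 0.00274 mg/L.
37 µg/L = 0.037 mg/L.
Mass balance: 0.037·18.25 = 2.25·Cₑ + 16·0.00274.
Cₑ = (0.6753 − 0.04384) / 2.25 = 0.2806 mg/L.

0.281 mg/L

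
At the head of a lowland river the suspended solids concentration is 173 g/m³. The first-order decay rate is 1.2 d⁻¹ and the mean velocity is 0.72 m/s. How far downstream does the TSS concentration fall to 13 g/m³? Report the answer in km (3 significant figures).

From C = C₀·e^(−kt), t = ln(C₀/C)/k = ln(173/13)/1.2 = 2.588/1.2 = 2.157 d.
Distance = v·t = 0.72 m/s × 1.864e+05 s = 1.342e+05 m = 134.2 km.

134 km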